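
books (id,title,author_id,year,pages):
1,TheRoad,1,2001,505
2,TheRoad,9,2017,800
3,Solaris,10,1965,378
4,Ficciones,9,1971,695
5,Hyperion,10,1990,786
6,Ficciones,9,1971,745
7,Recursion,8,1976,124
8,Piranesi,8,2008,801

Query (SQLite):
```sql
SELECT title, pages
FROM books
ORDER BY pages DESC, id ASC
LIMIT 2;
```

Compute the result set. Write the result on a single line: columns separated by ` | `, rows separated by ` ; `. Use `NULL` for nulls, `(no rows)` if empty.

Piranesi | 801 ; TheRoad | 800

Sort by pages desc, tiebreak id asc: (801, id=8), (800, id=2), (786, id=5), (745, id=6), (695, id=4) …. Take first 2.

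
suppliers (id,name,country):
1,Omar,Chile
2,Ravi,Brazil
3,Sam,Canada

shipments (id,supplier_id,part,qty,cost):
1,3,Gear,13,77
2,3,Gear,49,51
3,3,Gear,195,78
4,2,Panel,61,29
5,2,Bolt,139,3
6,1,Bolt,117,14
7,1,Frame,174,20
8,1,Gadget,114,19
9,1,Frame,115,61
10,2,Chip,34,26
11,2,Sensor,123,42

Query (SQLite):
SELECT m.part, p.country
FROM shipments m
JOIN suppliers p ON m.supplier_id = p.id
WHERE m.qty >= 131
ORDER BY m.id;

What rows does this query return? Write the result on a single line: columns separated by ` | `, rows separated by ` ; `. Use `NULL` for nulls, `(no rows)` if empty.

Gear | Canada ; Bolt | Brazil ; Frame | Chile

Each shipments row matches the suppliers row where supplier_id = suppliers.id.
Then keep rows with m.qty >= 131.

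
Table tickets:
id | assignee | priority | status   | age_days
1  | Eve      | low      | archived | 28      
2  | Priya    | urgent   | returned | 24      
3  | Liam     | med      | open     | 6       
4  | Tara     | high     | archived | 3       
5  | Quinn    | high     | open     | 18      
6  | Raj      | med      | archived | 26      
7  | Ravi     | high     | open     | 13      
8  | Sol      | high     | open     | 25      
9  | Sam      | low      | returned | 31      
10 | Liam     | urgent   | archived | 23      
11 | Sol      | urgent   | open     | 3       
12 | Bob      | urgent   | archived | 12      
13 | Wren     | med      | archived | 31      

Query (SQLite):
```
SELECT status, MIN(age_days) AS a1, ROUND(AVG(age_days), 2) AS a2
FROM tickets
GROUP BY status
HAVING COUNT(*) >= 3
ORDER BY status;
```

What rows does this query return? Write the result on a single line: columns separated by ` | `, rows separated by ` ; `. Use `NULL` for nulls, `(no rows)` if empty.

archived | 3 | 20.5 ; open | 3 | 13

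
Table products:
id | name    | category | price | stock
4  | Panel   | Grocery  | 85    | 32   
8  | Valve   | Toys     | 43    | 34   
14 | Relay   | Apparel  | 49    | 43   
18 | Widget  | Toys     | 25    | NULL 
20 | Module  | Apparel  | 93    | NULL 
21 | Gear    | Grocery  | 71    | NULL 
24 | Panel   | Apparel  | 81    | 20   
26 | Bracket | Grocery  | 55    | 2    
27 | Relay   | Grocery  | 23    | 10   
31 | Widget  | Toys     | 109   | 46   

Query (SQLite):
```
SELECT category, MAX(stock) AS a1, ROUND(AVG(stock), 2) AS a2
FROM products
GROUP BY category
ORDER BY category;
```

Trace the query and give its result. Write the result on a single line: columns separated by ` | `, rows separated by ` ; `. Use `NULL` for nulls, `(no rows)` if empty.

Group products by category.
Per group compute: MAX(stock), ROUND(AVG(stock), 2).
  Apparel: ids {14, 20, 24} → MAX(stock)=43, ROUND(AVG(stock), 2)=31.5
  Grocery: ids {4, 21, 26, 27} → MAX(stock)=32, ROUND(AVG(stock), 2)=14.67
  Toys: ids {8, 18, 31} → MAX(stock)=46, ROUND(AVG(stock), 2)=40

Apparel | 43 | 31.5 ; Grocery | 32 | 14.67 ; Toys | 46 | 40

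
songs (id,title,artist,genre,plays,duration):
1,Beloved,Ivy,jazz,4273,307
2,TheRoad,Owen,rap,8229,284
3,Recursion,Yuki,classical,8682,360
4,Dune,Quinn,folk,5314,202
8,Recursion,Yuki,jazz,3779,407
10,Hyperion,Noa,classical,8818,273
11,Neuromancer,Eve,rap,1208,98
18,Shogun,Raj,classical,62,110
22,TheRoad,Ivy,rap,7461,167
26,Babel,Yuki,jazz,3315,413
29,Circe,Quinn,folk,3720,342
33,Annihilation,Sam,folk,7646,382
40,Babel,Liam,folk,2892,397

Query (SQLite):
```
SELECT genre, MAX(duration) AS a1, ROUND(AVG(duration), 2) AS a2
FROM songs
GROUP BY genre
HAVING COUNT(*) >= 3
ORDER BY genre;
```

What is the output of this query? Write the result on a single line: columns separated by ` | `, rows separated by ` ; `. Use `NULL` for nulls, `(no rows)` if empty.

classical | 360 | 247.67 ; folk | 397 | 330.75 ; jazz | 413 | 375.67 ; rap | 284 | 183

Group songs by genre.
Per group compute: MAX(duration), ROUND(AVG(duration), 2).
HAVING: drop groups with fewer than 3 rows.
  classical: ids {3, 10, 18} → MAX(duration)=360, ROUND(AVG(duration), 2)=247.67
  folk: ids {4, 29, 33, 40} → MAX(duration)=397, ROUND(AVG(duration), 2)=330.75
  jazz: ids {1, 8, 26} → MAX(duration)=413, ROUND(AVG(duration), 2)=375.67
  rap: ids {2, 11, 22} → MAX(duration)=284, ROUND(AVG(duration), 2)=183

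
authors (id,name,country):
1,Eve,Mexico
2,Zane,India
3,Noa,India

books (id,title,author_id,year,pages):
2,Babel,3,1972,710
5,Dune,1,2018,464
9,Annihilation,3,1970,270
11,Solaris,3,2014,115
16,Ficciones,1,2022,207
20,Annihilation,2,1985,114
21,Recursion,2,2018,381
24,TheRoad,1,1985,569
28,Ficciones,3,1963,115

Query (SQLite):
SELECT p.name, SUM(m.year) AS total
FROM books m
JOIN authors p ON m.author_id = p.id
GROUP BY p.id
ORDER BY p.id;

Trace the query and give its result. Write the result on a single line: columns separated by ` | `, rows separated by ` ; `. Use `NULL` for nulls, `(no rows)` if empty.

Join each books row to its authors via author_id.
Group joined rows by authors.id; compute SUM(m.year) per group.
  1: ids {5, 16, 24} → SUM(m.year)=6025
  2: ids {20, 21} → SUM(m.year)=4003
  3: ids {2, 9, 11, 28} → SUM(m.year)=7919

Eve | 6025 ; Zane | 4003 ; Noa | 7919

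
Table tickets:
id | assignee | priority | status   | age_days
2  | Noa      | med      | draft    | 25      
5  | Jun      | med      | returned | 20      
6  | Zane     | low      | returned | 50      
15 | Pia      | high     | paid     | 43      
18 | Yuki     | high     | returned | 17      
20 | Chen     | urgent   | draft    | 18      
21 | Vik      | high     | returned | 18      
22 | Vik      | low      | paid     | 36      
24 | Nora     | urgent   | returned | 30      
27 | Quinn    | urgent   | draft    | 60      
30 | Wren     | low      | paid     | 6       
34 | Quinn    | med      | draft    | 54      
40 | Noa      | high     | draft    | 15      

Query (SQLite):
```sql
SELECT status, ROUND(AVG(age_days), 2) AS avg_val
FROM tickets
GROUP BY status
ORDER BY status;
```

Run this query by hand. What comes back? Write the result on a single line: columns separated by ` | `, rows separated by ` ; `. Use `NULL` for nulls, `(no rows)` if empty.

Partition tickets by status; compute ROUND(AVG(age_days), 2) within each group.
  draft: ids {2, 20, 27, 34, 40} → ROUND(AVG(age_days), 2)=34.4
  paid: ids {15, 22, 30} → ROUND(AVG(age_days), 2)=28.33
  returned: ids {5, 6, 18, 21, 24} → ROUND(AVG(age_days), 2)=27

draft | 34.4 ; paid | 28.33 ; returned | 27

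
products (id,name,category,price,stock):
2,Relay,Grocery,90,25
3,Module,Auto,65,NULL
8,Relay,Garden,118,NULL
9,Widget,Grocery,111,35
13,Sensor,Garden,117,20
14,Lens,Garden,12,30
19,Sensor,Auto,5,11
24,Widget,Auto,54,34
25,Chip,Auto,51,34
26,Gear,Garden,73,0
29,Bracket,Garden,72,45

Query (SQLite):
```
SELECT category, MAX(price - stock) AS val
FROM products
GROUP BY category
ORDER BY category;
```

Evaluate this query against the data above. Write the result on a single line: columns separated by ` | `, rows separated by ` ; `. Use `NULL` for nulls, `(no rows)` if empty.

Auto | 20 ; Garden | 97 ; Grocery | 76

For each row compute price - stock.
Group by category; take MAX of the expression per group.
  Auto: ids {3, 19, 24, 25} → MAX(price - stock)=20
  Garden: ids {8, 13, 14, 26, 29} → MAX(price - stock)=97
  Grocery: ids {2, 9} → MAX(price - stock)=76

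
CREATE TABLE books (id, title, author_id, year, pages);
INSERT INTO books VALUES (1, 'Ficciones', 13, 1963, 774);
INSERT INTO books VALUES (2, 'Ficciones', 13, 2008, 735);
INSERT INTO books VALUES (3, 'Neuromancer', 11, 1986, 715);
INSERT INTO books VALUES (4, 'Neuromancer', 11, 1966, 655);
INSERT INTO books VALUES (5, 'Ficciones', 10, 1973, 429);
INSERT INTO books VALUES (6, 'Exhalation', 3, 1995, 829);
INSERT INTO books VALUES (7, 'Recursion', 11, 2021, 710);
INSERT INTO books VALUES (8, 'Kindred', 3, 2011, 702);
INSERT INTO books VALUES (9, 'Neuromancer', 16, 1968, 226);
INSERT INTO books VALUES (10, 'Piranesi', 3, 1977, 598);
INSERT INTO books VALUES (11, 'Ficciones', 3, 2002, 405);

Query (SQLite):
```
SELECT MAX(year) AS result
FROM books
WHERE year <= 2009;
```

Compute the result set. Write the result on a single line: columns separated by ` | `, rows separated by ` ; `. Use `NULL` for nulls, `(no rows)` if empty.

2008

Rows where year <= 2009 → year values: [1963, 2008, 1986, 1966, 1973, 1995, 1968, 1977, 2002].
MAX of non-NULL values = 2008.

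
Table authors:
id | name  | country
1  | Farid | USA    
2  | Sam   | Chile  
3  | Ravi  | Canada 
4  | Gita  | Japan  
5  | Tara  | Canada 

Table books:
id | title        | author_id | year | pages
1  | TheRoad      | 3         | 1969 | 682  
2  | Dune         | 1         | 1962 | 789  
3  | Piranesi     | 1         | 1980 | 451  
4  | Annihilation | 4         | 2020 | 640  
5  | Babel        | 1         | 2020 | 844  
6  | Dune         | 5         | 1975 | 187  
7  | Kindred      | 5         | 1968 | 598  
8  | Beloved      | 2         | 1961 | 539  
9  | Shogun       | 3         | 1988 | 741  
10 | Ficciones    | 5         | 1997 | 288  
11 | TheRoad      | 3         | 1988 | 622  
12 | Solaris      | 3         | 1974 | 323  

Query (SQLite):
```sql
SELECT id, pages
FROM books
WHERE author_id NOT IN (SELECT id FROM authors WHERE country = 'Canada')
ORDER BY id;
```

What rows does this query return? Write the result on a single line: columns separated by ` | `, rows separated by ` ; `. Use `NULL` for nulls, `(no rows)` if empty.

Inner query: authors.id where country = 'Canada'.
Outer: keep books rows whose author_id is not in that set.
Inner query → {3, 5}

2 | 789 ; 3 | 451 ; 4 | 640 ; 5 | 844 ; 8 | 539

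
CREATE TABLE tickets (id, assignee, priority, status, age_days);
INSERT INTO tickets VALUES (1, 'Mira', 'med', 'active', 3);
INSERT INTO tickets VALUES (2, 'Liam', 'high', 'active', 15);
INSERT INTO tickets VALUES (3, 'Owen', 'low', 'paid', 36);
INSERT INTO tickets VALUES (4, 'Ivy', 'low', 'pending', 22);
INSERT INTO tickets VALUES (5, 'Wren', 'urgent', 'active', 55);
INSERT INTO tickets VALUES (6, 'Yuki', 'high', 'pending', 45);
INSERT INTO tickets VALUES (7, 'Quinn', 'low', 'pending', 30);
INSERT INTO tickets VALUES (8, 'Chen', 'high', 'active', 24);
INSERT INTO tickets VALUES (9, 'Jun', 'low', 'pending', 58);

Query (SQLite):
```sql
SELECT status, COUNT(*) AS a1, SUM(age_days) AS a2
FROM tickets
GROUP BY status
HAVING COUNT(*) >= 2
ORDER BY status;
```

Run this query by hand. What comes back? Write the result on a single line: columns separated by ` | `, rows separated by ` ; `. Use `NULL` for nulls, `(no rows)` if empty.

Group tickets by status.
Per group compute: COUNT(*), SUM(age_days).
HAVING: drop groups with fewer than 2 rows.
  active: ids {1, 2, 5, 8} → COUNT(*)=4, SUM(age_days)=97
  paid: ids {3} → COUNT(*)=1, SUM(age_days)=36
  pending: ids {4, 6, 7, 9} → COUNT(*)=4, SUM(age_days)=155

active | 4 | 97 ; pending | 4 | 155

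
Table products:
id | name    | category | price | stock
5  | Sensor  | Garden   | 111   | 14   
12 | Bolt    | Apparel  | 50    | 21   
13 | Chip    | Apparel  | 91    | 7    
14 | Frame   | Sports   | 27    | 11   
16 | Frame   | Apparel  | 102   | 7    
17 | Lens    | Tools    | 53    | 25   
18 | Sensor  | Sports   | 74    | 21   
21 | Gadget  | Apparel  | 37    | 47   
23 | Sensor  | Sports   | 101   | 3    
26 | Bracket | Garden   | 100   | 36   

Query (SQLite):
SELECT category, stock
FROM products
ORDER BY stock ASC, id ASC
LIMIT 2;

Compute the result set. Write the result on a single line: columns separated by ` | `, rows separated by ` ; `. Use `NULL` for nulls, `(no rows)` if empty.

Sort by stock asc, tiebreak id asc: (3, id=23), (7, id=13), (7, id=16), (11, id=14), (14, id=5) …. Take first 2.

Sports | 3 ; Apparel | 7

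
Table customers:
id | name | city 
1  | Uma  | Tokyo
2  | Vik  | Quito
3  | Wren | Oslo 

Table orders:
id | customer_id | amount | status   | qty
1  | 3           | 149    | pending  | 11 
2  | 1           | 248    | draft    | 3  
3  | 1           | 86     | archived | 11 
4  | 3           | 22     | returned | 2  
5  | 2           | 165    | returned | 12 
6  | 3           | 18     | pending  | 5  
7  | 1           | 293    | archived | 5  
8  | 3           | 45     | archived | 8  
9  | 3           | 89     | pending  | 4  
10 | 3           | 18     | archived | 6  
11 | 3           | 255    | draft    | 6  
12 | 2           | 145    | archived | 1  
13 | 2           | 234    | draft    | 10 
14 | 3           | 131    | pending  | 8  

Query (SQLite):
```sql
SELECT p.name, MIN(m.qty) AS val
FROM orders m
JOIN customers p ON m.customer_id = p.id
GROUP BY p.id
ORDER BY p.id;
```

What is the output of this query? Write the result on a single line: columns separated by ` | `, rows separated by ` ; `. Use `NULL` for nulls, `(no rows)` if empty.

Join each orders row to its customers via customer_id.
Group joined rows by customers.id; compute MIN(m.qty) per group.
  1: ids {2, 3, 7} → MIN(m.qty)=3
  2: ids {5, 12, 13} → MIN(m.qty)=1
  3: ids {1, 4, 6, 8, 9, 10, 11, 14} → MIN(m.qty)=2

Uma | 3 ; Vik | 1 ; Wren | 2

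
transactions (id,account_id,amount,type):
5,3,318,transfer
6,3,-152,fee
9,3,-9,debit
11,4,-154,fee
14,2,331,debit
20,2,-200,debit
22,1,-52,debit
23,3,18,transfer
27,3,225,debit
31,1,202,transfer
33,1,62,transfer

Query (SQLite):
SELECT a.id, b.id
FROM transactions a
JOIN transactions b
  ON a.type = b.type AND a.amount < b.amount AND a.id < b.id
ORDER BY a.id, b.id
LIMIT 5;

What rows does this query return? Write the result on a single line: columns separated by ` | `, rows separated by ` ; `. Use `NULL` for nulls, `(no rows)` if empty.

9 | 14 ; 9 | 27 ; 20 | 22 ; 20 | 27 ; 22 | 27

Pairs (a,b) with same type, a.amount < b.amount, a.id < b.id.
type groups: debit:{9,14,20,22,27} fee:{6,11} transfer:{5,23,31,33}
Ordered by (a.id, b.id); first 5.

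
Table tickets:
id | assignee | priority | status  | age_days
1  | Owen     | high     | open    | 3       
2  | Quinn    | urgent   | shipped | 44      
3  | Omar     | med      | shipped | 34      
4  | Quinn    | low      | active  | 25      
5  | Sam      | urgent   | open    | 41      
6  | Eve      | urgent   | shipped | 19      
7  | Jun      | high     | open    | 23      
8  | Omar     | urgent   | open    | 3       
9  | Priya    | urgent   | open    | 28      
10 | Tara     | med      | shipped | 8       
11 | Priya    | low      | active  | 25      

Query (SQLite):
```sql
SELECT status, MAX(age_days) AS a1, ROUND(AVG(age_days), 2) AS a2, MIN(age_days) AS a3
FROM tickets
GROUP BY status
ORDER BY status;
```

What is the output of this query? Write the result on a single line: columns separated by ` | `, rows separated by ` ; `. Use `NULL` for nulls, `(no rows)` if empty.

active | 25 | 25 | 25 ; open | 41 | 19.6 | 3 ; shipped | 44 | 26.25 | 8

Group tickets by status.
Per group compute: MAX(age_days), ROUND(AVG(age_days), 2), MIN(age_days).
  active: ids {4, 11} → MAX(age_days)=25, ROUND(AVG(age_days), 2)=25, MIN(age_days)=25
  open: ids {1, 5, 7, 8, 9} → MAX(age_days)=41, ROUND(AVG(age_days), 2)=19.6, MIN(age_days)=3
  shipped: ids {2, 3, 6, 10} → MAX(age_days)=44, ROUND(AVG(age_days), 2)=26.25, MIN(age_days)=8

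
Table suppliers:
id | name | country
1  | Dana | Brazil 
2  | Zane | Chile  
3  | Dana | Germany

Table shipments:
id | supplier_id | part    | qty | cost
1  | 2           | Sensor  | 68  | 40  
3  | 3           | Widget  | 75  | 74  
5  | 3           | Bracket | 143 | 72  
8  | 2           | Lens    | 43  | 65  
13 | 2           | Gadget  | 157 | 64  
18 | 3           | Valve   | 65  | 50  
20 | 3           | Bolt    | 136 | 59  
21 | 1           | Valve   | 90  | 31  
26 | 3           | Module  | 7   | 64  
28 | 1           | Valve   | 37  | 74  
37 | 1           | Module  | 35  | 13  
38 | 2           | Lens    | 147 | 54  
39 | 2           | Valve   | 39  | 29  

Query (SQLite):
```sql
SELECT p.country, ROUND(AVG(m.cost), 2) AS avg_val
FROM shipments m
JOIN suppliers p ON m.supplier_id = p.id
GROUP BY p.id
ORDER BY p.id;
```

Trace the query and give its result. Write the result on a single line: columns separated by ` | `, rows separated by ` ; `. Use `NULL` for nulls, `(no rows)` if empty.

Brazil | 39.33 ; Chile | 50.4 ; Germany | 63.8

Join each shipments row to its suppliers via supplier_id.
Group joined rows by suppliers.id; compute ROUND(AVG(m.cost), 2) per group.
  1: ids {21, 28, 37} → ROUND(AVG(m.cost), 2)=39.33
  2: ids {1, 8, 13, 38, 39} → ROUND(AVG(m.cost), 2)=50.4
  3: ids {3, 5, 18, 20, 26} → ROUND(AVG(m.cost), 2)=63.8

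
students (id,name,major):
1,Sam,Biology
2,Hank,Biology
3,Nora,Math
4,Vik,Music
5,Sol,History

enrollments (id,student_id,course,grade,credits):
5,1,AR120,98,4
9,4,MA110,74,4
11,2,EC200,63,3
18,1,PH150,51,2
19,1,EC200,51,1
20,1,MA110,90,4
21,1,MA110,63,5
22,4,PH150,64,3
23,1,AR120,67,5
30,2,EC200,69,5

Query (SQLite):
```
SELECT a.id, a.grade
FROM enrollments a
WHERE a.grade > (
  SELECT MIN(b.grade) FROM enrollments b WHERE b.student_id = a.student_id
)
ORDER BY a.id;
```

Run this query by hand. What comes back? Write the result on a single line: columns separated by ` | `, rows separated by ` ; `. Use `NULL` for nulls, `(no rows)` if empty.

5 | 98 ; 9 | 74 ; 20 | 90 ; 21 | 63 ; 23 | 67 ; 30 | 69

For each enrollments row a, compute MIN(grade) over rows sharing a.student_id.
Keep row a if a.grade > that per-group MIN.
  student_id=1: MIN(grade) = 51
  student_id=2: MIN(grade) = 63
  student_id=4: MIN(grade) = 64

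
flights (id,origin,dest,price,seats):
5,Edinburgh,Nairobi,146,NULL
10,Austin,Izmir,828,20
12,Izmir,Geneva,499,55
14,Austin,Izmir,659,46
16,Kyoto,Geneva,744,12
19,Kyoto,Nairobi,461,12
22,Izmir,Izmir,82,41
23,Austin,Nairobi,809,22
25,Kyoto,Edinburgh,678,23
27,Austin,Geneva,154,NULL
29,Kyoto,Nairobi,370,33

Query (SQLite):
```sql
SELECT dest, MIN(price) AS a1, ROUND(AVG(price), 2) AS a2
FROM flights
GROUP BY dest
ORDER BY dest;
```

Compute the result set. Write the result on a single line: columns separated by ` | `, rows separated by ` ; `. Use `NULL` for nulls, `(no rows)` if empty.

Edinburgh | 678 | 678 ; Geneva | 154 | 465.67 ; Izmir | 82 | 523 ; Nairobi | 146 | 446.5

Group flights by dest.
Per group compute: MIN(price), ROUND(AVG(price), 2).
  Edinburgh: ids {25} → MIN(price)=678, ROUND(AVG(price), 2)=678
  Geneva: ids {12, 16, 27} → MIN(price)=154, ROUND(AVG(price), 2)=465.67
  Izmir: ids {10, 14, 22} → MIN(price)=82, ROUND(AVG(price), 2)=523
  Nairobi: ids {5, 19, 23, 29} → MIN(price)=146, ROUND(AVG(price), 2)=446.5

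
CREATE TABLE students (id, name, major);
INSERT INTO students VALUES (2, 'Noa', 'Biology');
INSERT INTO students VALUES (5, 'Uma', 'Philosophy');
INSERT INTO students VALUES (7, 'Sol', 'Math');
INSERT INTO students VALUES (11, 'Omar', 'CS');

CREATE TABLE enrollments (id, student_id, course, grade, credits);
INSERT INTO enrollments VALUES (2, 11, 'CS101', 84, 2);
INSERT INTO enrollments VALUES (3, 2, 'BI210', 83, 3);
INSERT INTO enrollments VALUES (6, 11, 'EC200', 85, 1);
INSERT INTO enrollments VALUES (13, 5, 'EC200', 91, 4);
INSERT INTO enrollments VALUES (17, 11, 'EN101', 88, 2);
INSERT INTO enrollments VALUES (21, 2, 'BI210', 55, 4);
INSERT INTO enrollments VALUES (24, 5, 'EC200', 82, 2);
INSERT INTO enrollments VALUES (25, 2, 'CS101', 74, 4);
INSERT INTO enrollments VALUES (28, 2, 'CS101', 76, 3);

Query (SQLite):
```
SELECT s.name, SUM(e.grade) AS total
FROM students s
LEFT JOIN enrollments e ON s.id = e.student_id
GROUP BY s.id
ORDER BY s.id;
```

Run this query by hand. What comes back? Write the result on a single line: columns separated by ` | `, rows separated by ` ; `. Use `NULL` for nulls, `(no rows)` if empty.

Noa | 288 ; Uma | 173 ; Sol | NULL ; Omar | 257

LEFT JOIN keeps every students row; unmatched ones get NULL for enrollments columns.
Group by students.id and compute SUM(e.grade). SUM over an all-NULL group is NULL.
  2: ids {3, 21, 25, 28} → SUM(e.grade)=288
  5: ids {13, 24} → SUM(e.grade)=173
  7: ids {—} → SUM(e.grade)=NULL
  11: ids {2, 6, 17} → SUM(e.grade)=257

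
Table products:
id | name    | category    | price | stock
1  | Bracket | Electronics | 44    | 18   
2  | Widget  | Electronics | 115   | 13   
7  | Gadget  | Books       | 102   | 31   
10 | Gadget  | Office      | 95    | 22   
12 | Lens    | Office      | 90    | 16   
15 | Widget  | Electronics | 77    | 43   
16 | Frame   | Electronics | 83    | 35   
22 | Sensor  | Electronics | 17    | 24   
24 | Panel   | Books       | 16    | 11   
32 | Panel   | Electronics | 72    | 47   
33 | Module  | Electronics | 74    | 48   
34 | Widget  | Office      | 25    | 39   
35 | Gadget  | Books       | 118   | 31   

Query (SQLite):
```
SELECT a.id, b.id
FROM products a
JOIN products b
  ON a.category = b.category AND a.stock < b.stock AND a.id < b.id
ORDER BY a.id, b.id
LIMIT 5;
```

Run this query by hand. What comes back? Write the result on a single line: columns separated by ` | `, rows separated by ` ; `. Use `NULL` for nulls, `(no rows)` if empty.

1 | 15 ; 1 | 16 ; 1 | 22 ; 1 | 32 ; 1 | 33

Pairs (a,b) with same category, a.stock < b.stock, a.id < b.id.
category groups: Books:{7,24,35} Electronics:{1,2,15,16,22,32,33} Office:{10,12,34}
Ordered by (a.id, b.id); first 5.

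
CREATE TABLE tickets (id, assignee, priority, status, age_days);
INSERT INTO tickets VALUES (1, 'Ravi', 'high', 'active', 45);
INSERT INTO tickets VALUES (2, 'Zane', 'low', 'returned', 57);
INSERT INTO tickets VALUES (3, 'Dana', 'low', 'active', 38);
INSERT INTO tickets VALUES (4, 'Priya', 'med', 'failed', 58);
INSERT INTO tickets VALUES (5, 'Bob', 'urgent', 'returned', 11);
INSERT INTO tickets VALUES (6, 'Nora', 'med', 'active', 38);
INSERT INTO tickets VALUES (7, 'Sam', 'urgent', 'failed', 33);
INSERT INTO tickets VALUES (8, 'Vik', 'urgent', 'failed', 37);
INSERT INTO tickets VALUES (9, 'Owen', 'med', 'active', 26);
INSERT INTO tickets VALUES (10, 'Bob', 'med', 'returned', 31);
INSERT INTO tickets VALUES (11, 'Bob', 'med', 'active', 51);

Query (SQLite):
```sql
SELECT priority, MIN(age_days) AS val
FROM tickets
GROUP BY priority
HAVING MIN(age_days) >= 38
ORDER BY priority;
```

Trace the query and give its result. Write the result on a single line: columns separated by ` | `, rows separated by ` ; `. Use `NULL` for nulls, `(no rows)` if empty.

high | 45 ; low | 38

Partition tickets by priority; compute MIN(age_days) within each group.
HAVING: keep groups where MIN(age_days) >= 38.
  high: ids {1} → MIN(age_days)=45
  low: ids {2, 3} → MIN(age_days)=38
  med: ids {4, 6, 9, 10, 11} → MIN(age_days)=26
  urgent: ids {5, 7, 8} → MIN(age_days)=11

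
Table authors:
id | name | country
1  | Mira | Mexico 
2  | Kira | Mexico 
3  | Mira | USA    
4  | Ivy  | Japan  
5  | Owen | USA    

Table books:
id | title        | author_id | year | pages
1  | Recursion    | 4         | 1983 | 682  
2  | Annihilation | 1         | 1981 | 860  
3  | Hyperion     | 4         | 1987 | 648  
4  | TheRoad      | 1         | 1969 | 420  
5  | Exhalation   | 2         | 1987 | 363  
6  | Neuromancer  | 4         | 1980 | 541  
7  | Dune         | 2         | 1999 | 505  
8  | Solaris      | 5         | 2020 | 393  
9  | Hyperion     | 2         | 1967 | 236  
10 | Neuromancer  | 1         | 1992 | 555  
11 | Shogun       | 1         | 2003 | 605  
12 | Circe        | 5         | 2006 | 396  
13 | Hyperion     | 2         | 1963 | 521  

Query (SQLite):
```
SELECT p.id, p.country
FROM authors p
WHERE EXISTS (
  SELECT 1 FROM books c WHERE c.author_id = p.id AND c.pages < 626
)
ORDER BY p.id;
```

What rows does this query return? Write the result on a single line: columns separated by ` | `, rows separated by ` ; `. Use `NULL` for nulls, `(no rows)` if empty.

1 | Mexico ; 2 | Mexico ; 4 | Japan ; 5 | USA

For each authors row, check whether any books with matching author_id has pages < 626.
Keep rows where that is true.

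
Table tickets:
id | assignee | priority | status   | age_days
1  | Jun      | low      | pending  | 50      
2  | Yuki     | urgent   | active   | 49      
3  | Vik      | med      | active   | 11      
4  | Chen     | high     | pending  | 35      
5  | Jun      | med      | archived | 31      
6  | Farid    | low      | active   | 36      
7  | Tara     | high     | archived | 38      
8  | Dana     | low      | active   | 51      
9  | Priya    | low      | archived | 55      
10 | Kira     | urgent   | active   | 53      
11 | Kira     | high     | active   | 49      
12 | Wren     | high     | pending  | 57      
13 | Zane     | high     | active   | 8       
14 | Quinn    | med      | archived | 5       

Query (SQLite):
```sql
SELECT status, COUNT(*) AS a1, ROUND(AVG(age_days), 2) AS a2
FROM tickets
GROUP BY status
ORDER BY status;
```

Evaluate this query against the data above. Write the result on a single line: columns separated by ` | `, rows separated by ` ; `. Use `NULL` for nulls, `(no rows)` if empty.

Group tickets by status.
Per group compute: COUNT(*), ROUND(AVG(age_days), 2).
  active: ids {2, 3, 6, 8, 10, 11, 13} → COUNT(*)=7, ROUND(AVG(age_days), 2)=36.71
  archived: ids {5, 7, 9, 14} → COUNT(*)=4, ROUND(AVG(age_days), 2)=32.25
  pending: ids {1, 4, 12} → COUNT(*)=3, ROUND(AVG(age_days), 2)=47.33

active | 7 | 36.71 ; archived | 4 | 32.25 ; pending | 3 | 47.33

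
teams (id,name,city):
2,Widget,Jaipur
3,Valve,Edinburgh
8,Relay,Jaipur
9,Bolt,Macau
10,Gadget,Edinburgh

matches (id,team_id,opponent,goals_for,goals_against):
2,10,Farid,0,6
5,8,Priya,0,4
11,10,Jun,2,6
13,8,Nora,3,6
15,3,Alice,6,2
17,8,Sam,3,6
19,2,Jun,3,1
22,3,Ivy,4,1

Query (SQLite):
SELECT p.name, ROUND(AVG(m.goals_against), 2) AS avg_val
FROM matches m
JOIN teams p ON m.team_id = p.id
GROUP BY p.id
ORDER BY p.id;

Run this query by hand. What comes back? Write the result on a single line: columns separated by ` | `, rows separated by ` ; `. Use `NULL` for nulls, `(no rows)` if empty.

Join each matches row to its teams via team_id.
Group joined rows by teams.id; compute ROUND(AVG(m.goals_against), 2) per group.
  2: ids {19} → ROUND(AVG(m.goals_against), 2)=1
  3: ids {15, 22} → ROUND(AVG(m.goals_against), 2)=1.5
  8: ids {5, 13, 17} → ROUND(AVG(m.goals_against), 2)=5.33
  10: ids {2, 11} → ROUND(AVG(m.goals_against), 2)=6

Widget | 1 ; Valve | 1.5 ; Relay | 5.33 ; Gadget | 6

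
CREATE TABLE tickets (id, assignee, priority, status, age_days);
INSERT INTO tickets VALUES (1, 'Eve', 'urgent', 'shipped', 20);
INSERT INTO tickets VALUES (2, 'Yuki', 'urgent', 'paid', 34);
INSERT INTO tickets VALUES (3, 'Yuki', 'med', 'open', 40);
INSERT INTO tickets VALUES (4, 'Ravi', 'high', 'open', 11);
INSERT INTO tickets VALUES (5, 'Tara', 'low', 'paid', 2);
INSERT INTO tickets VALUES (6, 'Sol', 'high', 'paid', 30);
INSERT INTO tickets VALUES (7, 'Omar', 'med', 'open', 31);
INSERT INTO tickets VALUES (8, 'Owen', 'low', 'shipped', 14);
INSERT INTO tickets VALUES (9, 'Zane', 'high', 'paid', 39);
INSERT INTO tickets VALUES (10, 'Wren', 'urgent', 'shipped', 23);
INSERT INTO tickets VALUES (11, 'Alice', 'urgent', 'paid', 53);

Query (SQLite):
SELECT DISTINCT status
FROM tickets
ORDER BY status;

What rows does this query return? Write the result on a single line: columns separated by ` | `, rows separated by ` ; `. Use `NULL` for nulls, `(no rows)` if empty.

Collect distinct status values from tickets.

open ; paid ; shipped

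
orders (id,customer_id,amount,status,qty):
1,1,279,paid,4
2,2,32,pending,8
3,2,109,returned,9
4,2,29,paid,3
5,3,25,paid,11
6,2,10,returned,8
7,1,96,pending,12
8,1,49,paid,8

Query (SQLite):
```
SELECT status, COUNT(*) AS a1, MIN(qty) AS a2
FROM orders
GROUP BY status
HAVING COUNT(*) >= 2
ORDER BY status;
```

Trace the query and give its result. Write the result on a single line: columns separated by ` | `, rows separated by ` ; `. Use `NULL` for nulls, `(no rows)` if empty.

Group orders by status.
Per group compute: COUNT(*), MIN(qty).
HAVING: drop groups with fewer than 2 rows.
  paid: ids {1, 4, 5, 8} → COUNT(*)=4, MIN(qty)=3
  pending: ids {2, 7} → COUNT(*)=2, MIN(qty)=8
  returned: ids {3, 6} → COUNT(*)=2, MIN(qty)=8

paid | 4 | 3 ; pending | 2 | 8 ; returned | 2 | 8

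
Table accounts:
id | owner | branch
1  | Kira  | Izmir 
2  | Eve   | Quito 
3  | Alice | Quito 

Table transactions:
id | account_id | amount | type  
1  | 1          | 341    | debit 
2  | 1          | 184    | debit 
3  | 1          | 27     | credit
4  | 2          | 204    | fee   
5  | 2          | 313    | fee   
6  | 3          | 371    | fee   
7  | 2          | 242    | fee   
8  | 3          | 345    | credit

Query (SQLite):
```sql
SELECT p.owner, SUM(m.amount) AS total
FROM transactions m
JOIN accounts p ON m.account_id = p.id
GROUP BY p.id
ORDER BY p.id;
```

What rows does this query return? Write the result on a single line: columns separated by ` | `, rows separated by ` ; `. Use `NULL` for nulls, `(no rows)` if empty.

Kira | 552 ; Eve | 759 ; Alice | 716

Join each transactions row to its accounts via account_id.
Group joined rows by accounts.id; compute SUM(m.amount) per group.
  1: ids {1, 2, 3} → SUM(m.amount)=552
  2: ids {4, 5, 7} → SUM(m.amount)=759
  3: ids {6, 8} → SUM(m.amount)=716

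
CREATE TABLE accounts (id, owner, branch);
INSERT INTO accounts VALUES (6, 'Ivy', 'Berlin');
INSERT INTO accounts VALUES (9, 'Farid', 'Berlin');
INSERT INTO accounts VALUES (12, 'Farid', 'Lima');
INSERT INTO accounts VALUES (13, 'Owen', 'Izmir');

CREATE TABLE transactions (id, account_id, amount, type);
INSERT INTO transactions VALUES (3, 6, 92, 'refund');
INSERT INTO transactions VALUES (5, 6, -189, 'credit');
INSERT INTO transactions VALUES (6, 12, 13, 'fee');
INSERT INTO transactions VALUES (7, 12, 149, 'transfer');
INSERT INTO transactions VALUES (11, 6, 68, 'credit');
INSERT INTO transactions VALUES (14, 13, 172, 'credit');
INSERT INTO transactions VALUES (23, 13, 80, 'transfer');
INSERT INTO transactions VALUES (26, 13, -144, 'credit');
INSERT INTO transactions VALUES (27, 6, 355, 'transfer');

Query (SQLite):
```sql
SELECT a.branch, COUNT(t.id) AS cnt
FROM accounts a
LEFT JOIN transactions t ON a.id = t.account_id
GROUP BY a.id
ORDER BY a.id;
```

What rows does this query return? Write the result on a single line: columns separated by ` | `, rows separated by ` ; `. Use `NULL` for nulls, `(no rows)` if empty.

Berlin | 4 ; Berlin | 0 ; Lima | 2 ; Izmir | 3

LEFT JOIN keeps every accounts row; unmatched ones get NULL for transactions columns.
Group by accounts.id and compute COUNT(t.id). COUNT(col) of an all-NULL group is 0.
  6: ids {3, 5, 11, 27} → COUNT(t.id)=4
  9: ids {—} → COUNT(t.id)=0
  12: ids {6, 7} → COUNT(t.id)=2
  13: ids {14, 23, 26} → COUNT(t.id)=3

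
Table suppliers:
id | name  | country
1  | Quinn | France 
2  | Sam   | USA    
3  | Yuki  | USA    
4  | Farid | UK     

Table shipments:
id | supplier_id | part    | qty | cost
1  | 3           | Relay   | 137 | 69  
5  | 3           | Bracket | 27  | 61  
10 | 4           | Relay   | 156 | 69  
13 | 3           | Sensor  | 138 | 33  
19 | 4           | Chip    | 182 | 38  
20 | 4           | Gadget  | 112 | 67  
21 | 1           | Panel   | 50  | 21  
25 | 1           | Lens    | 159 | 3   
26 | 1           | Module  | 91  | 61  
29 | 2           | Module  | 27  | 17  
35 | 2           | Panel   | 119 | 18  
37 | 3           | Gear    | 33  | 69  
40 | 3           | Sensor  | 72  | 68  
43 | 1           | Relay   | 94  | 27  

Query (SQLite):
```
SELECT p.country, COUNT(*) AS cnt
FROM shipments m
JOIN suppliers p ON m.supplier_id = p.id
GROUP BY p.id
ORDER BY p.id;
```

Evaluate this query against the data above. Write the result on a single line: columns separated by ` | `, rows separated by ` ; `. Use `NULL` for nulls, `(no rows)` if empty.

Join each shipments row to its suppliers via supplier_id.
Group joined rows by suppliers.id; compute COUNT(*) per group.
  1: ids {21, 25, 26, 43} → COUNT(*)=4
  2: ids {29, 35} → COUNT(*)=2
  3: ids {1, 5, 13, 37, 40} → COUNT(*)=5
  4: ids {10, 19, 20} → COUNT(*)=3

France | 4 ; USA | 2 ; USA | 5 ; UK | 3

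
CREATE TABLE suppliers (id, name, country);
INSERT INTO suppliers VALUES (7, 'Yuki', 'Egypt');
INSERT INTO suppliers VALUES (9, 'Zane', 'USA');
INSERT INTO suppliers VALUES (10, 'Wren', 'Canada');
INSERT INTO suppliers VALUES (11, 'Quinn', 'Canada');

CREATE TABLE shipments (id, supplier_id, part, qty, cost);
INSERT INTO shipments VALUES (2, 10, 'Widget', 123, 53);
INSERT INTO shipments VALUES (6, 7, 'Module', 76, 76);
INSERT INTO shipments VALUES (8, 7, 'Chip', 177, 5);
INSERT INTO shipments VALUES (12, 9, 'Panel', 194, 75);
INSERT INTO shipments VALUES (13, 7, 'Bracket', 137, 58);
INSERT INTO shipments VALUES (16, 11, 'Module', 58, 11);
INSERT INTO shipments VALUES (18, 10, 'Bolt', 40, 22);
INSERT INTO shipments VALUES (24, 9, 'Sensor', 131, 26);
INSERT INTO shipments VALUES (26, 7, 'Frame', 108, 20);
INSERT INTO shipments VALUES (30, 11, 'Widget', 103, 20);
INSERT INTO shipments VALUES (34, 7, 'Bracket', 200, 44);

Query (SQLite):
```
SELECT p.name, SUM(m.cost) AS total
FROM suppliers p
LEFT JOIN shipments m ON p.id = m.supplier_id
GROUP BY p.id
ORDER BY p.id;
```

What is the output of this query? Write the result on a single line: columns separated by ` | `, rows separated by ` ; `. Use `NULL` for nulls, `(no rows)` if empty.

LEFT JOIN keeps every suppliers row; unmatched ones get NULL for shipments columns.
Group by suppliers.id and compute SUM(m.cost). SUM over an all-NULL group is NULL.
  7: ids {6, 8, 13, 26, 34} → SUM(m.cost)=203
  9: ids {12, 24} → SUM(m.cost)=101
  10: ids {2, 18} → SUM(m.cost)=75
  11: ids {16, 30} → SUM(m.cost)=31

Yuki | 203 ; Zane | 101 ; Wren | 75 ; Quinn | 31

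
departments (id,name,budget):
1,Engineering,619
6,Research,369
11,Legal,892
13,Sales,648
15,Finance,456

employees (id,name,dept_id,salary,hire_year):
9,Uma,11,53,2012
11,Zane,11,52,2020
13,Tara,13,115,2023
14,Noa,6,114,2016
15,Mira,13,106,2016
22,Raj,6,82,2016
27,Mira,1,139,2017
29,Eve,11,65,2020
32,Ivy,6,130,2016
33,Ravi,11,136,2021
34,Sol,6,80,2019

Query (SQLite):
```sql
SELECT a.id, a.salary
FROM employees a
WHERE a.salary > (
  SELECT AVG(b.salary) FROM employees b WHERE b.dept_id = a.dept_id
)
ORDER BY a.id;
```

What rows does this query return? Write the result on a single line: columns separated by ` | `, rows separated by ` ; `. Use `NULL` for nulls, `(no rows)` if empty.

13 | 115 ; 14 | 114 ; 32 | 130 ; 33 | 136

For each employees row a, compute AVG(salary) over rows sharing a.dept_id.
Keep row a if a.salary > that per-group AVG.
  dept_id=1: AVG(salary) = 139.0
  dept_id=6: AVG(salary) = 101.5
  dept_id=11: AVG(salary) = 76.5
  dept_id=13: AVG(salary) = 110.5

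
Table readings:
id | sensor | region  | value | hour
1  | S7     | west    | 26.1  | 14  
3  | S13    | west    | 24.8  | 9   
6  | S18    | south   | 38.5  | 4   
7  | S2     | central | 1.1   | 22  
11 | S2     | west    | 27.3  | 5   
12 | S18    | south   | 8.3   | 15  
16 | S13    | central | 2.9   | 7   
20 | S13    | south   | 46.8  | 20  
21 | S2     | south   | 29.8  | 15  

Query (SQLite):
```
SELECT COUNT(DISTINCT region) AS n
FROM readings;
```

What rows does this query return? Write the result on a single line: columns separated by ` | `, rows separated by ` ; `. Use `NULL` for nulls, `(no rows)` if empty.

3

Count distinct non-NULL region values.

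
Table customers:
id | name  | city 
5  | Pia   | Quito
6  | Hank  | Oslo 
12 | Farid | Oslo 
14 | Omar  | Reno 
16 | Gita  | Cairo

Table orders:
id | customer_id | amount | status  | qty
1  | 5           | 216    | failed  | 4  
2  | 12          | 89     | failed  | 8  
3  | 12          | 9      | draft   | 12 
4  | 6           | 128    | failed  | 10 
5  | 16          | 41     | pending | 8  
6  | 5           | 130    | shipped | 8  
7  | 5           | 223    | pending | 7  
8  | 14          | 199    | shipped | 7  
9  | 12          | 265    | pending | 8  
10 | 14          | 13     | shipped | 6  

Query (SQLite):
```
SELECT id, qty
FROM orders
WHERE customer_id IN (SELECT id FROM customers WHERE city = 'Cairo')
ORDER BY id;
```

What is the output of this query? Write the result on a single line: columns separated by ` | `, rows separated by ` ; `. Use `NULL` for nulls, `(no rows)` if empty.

Inner query: customers.id where city = 'Cairo'.
Outer: keep orders rows whose customer_id is in that set.
Inner query → {16}

5 | 8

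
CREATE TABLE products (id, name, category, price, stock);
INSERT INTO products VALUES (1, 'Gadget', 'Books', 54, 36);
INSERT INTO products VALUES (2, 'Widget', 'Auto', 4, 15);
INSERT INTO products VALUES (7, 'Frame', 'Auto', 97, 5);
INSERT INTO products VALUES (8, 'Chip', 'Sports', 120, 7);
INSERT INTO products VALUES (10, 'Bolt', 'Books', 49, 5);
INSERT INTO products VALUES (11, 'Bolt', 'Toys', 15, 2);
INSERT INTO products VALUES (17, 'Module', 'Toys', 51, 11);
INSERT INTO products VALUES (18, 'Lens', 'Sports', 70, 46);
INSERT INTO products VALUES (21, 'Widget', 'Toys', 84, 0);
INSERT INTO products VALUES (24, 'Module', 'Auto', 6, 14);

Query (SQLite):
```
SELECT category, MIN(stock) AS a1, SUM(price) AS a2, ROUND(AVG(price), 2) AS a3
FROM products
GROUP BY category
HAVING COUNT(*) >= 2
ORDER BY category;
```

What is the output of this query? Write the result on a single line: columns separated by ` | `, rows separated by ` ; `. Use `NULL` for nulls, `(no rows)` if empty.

Group products by category.
Per group compute: MIN(stock), SUM(price), ROUND(AVG(price), 2).
HAVING: drop groups with fewer than 2 rows.
  Auto: ids {2, 7, 24} → MIN(stock)=5, SUM(price)=107, ROUND(AVG(price), 2)=35.67
  Books: ids {1, 10} → MIN(stock)=5, SUM(price)=103, ROUND(AVG(price), 2)=51.5
  Sports: ids {8, 18} → MIN(stock)=7, SUM(price)=190, ROUND(AVG(price), 2)=95
  Toys: ids {11, 17, 21} → MIN(stock)=0, SUM(price)=150, ROUND(AVG(price), 2)=50

Auto | 5 | 107 | 35.67 ; Books | 5 | 103 | 51.5 ; Sports | 7 | 190 | 95 ; Toys | 0 | 150 | 50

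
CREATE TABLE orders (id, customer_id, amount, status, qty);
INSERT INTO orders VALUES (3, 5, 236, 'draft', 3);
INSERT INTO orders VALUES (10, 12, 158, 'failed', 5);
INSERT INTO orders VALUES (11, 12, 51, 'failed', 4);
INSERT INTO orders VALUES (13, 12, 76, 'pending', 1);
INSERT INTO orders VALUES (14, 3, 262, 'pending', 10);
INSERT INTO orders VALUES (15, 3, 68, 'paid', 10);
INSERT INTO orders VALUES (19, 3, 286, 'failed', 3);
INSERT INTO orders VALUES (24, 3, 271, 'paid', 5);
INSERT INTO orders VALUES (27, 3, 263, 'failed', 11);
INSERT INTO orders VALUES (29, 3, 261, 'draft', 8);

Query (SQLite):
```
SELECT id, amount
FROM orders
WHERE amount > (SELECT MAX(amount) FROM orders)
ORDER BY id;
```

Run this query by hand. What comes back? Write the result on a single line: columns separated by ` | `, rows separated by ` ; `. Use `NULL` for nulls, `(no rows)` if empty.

(no rows)

Scalar subquery: MAX(amount) over all orders rows = 286.
Keep rows where amount > that value.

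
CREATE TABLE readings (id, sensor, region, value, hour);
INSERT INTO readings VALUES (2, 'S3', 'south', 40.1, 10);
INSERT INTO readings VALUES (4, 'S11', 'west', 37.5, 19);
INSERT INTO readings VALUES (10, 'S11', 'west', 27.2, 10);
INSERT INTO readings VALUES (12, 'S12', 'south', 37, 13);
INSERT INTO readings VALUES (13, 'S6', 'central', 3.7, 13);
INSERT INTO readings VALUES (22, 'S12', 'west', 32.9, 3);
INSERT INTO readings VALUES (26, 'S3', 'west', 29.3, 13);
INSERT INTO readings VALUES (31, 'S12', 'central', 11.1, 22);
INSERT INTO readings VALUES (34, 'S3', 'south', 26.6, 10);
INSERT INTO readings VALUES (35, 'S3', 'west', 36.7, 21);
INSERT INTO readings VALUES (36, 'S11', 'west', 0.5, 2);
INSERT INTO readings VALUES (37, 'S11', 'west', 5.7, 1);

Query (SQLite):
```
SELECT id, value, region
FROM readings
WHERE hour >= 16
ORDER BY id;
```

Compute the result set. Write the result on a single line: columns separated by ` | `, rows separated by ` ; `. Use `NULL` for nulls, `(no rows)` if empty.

hour >= 16: ids {4, 31, 35}

4 | 37.5 | west ; 31 | 11.1 | central ; 35 | 36.7 | west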